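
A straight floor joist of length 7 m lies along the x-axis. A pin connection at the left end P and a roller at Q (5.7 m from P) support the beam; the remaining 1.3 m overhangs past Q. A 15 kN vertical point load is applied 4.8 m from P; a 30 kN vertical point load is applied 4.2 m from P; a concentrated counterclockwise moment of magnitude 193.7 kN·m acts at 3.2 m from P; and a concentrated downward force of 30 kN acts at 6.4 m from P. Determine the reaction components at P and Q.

P_x = 0, P_y = 40.56 kN, Q_y = 34.44 kN

ΣM about P: Q_y·5.7 − 15·4.8 − 30·4.2 + 193.7 − 30·6.4 = 0 → Q_y = 196.3/5.7 = 34.4386 ≈ 34.44 kN.
ΣF_y = 0: P_y + 34.4386 − 15 − 30 − 30 = 0 → P_y = 40.56 kN.
ΣF_x = 0: no horizontal applied forces, so P_x = 0.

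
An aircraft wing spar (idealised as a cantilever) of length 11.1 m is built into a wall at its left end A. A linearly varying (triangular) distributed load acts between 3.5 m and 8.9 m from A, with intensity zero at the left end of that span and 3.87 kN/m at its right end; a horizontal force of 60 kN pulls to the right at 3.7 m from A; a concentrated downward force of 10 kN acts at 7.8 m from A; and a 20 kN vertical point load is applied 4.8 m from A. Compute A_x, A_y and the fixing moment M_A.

Resultant of the triangular load: ½ × 3.87 × 5.4 = 10.449 kN, acting at 7.1 m from A (one-third of the span from the peak).
ΣF_x = 0: A_x + 60 = 0 → A_x = -60.00 kN.
ΣF_y = 0: A_y − ½·3.87·5.4 − 10 − 20 = 0 → A_y = 40.45 kN.
ΣM about A: M_A − (½·3.87·5.4)·7.1 − 10·7.8 − 20·4.8 = 0 → M_A = 248.2 kN·m.

A_x = -60.00 kN, A_y = 40.45 kN, M_A = 248.2 kN·m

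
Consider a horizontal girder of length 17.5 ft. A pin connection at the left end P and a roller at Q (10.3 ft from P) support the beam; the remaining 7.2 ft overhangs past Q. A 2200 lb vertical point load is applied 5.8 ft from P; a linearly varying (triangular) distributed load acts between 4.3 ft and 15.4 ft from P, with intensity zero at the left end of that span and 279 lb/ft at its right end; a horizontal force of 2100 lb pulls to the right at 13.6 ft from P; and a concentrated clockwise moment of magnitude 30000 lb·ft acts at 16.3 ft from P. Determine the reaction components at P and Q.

P_x = -2100 lb, P_y = -2162 lb, Q_y = 5910 lb

Resultant of the triangular load: ½ × 279 × 11.1 = 1548.45 lb, acting at 11.7 ft from P (one-third of the span from the peak).
ΣM about P: Q_y·10.3 − 2200·5.8 − (½·279·11.1)·11.7 − 30000 = 0 → Q_y = 60876.865/10.3 = 5910.38 ≈ 5910 lb.
ΣF_y = 0: P_y + 5910.38 − 2200 − ½·279·11.1 = 0 → P_y = -2162 lb.
ΣF_x = 0: P_x + 2100 = 0 → P_x = -2100 lb.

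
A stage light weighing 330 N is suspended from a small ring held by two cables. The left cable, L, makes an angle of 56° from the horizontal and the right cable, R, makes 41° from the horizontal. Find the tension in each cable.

ΣF_x = 0: −T_L·cos56° + T_R·cos41° = 0 → T_R = 0.740938·T_L.
ΣF_y = 0: T_L·sin56° + T_R·sin41° = 330.
Substitute: T_L·(0.829038 + 0.740938·0.656059) = 330 → T_L = 250.924 ≈ 250.9 N.
Then T_R = 0.740938 × 250.924 = 185.9 N.

T_L = 250.9 N, T_R = 185.9 N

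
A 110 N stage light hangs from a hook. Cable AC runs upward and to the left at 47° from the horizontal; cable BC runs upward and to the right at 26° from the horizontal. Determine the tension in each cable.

ΣF_x = 0: −T_AC·cos47° + T_BC·cos26° = 0 → T_BC = 0.758793·T_AC.
ΣF_y = 0: T_AC·sin47° + T_BC·sin26° = 110.
Substitute: T_AC·(0.731354 + 0.758793·0.438371) = 110 → T_AC = 103.385 ≈ 103.4 N.
Then T_BC = 0.758793 × 103.385 = 78.45 N.

T_AC = 103.4 N, T_BC = 78.45 N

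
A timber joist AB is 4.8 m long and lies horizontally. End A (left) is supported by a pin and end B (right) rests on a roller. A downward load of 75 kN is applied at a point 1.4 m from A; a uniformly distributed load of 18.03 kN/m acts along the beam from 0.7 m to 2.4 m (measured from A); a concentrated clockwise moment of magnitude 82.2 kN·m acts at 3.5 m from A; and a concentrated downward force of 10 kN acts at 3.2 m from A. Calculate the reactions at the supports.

A_x = 0, A_y = 60.09 kN, B_y = 55.56 kN

Resultant of the distributed load: 18.03 × 1.7 = 30.651 kN at 1.55 m from A.
Moments about A: B_y·4.8 − 75·1.4 − (18.03·1.7)·1.55 − 82.2 − 10·3.2 = 0 → B_y = 266.70905/4.8 = 55.5644 ≈ 55.56 kN.
ΣF_y = 0: A_y + 55.5644 − 75 − 18.03·1.7 − 10 = 0 → A_y = 60.09 kN.
ΣF_x = 0: no horizontal applied forces, so A_x = 0.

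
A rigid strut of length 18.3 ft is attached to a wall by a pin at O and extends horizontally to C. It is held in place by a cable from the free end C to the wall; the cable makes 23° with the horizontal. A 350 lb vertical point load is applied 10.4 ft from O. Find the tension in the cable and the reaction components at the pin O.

ΣM about O: T·sin23°·18.3 − 350·10.4 = 0 → T = 3640/(18.3·0.390731) = 509.064 ≈ 509.1 lb.
ΣF_x = 0: O_x − T·cos23° = 0 → O_x = 509.064 × 0.920505 = 468.6 lb.
ΣF_y = 0: O_y + T·sin23° − 350 = 0 → O_y = 350 − 509.064 × 0.390731 = 151.1 lb.

T = 509.1 lb, O_x = 468.6 lb, O_y = 151.1 lb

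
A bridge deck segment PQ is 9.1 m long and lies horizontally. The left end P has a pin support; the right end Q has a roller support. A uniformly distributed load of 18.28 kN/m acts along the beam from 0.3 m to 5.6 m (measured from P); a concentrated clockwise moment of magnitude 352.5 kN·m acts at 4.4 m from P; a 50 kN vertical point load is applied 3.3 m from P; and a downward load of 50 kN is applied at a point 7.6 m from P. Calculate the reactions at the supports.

P_x = 0, P_y = 66.85 kN, Q_y = 130.0 kN

Resultant of the distributed load: 18.28 × 5.3 = 96.884 kN at 2.95 m from P.
ΣM about P: Q_y·9.1 − (18.28·5.3)·2.95 − 352.5 − 50·3.3 − 50·7.6 = 0 → Q_y = 1183.3078/9.1 = 130.034 ≈ 130.0 kN.
ΣF_y = 0: P_y + 130.034 − 18.28·5.3 − 50 − 50 = 0 → P_y = 66.85 kN.
ΣF_x = 0: no horizontal applied forces, so P_x = 0.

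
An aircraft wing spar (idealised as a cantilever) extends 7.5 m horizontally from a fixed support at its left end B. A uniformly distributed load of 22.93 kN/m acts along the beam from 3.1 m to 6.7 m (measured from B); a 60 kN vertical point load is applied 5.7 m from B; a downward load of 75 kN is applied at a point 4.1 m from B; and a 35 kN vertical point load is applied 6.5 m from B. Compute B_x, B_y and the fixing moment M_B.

B_x = 0, B_y = 252.5 kN, M_B = 1281 kN·m

Resultant of the distributed load: 22.93 × 3.6 = 82.548 kN at 4.9 m from B.
ΣF_x = 0: B_x = 0.
ΣF_y = 0: B_y − 22.93·3.6 − 60 − 75 − 35 = 0 → B_y = 252.5 kN.
ΣM about B: M_B − (22.93·3.6)·4.9 − 60·5.7 − 75·4.1 − 35·6.5 = 0 → M_B = 1281 kN·m.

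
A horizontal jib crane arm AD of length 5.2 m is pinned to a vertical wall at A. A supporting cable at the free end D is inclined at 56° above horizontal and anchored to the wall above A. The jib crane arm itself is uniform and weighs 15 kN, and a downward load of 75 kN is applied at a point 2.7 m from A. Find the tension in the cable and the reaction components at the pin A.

T = 56.02 kN, A_x = 31.33 kN, A_y = 43.56 kN

ΣM about A: T·sin56°·5.2 − 15·2.6 − 75·2.7 = 0 → T = 241.5/(5.2·0.829038) = 56.0195 ≈ 56.02 kN.
ΣF_x = 0: A_x − T·cos56° = 0 → A_x = 56.0195 × 0.559193 = 31.33 kN.
ΣF_y = 0: A_y + T·sin56° − 15 − 75 = 0 → A_y = 90 − 56.0195 × 0.829038 = 43.56 kN.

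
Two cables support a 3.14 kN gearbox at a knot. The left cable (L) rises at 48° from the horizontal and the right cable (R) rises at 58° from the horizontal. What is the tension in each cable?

T_L = 1.731 kN, T_R = 2.186 kN

ΣF_x = 0: −T_L·cos48° + T_R·cos58° = 0 → T_R = 1.2627·T_L.
ΣF_y = 0: T_L·sin48° + T_R·sin58° = 3.14.
Substitute: T_L·(0.743145 + 1.2627·0.848048) = 3.14 → T_L = 1.731 kN.
Then T_R = 1.2627 × 1.731 = 2.186 kN.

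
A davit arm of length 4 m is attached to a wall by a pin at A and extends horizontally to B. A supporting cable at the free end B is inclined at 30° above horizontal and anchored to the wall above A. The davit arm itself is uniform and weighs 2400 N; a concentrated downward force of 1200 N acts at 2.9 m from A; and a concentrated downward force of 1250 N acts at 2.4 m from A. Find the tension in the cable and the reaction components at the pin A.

T = 5640 N, A_x = 4884 N, A_y = 2030 N

ΣM about A: T·sin30°·4 − 2400·2 − 1200·2.9 − 1250·2.4 = 0 → T = 11280/(4·0.5) = 5640 N.
ΣF_x = 0: A_x − T·cos30° = 0 → A_x = 5640 × 0.866025 = 4884 N.
ΣF_y = 0: A_y + T·sin30° − 2400 − 1200 − 1250 = 0 → A_y = 4850 − 5640 × 0.5 = 2030 N.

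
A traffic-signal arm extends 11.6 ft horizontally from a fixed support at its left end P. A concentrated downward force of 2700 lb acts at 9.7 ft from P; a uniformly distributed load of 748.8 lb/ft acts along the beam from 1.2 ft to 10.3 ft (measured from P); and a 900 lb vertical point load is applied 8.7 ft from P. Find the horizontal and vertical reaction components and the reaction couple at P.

P_x = 0, P_y = 10410 lb, M_P = 73200 lb·ft

Resultant of the distributed load: 748.8 × 9.1 = 6814.08 lb at 5.75 ft from P.
ΣF_x = 0: P_x = 0.
ΣF_y = 0: P_y − 2700 − 748.8·9.1 − 900 = 0 → P_y = 10410 lb.
ΣM about P: M_P − 2700·9.7 − (748.8·9.1)·5.75 − 900·8.7 = 0 → M_P = 73200 lb·ft.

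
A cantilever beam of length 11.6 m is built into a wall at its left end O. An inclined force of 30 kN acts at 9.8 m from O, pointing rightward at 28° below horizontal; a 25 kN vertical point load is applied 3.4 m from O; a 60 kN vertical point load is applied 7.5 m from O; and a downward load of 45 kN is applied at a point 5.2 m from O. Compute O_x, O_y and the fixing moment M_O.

ΣF_x = 0: O_x + 30·cos28° = 0 → O_x = -26.49 kN.
ΣF_y = 0: O_y − 30·sin28° − 25 − 60 − 45 = 0 → O_y = 144.1 kN.
ΣM about O: M_O − 30·sin28°·9.8 − 25·3.4 − 60·7.5 − 45·5.2 = 0 → M_O = 907.0 kN·m.

O_x = -26.49 kN, O_y = 144.1 kN, M_O = 907.0 kN·m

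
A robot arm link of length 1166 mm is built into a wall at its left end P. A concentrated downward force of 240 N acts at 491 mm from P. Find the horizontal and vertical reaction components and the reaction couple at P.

ΣF_x = 0: P_x = 0.
ΣF_y = 0: P_y − 240 = 0 → P_y = 240.0 N.
ΣM about P: M_P − 240·491 = 0 → M_P = 117800 N·mm.

P_x = 0, P_y = 240.0 N, M_P = 117800 N·mm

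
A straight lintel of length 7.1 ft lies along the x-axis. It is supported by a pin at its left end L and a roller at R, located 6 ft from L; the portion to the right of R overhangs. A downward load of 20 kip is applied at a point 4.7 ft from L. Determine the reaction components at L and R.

Taking moments about L: R_y·6 − 20·4.7 = 0 → R_y = 94/6 = 15.6667 ≈ 15.67 kip.
ΣF_y = 0: L_y + 15.6667 − 20 = 0 → L_y = 4.333 kip.
ΣF_x = 0: no horizontal applied forces, so L_x = 0.

L_x = 0, L_y = 4.333 kip, R_y = 15.67 kip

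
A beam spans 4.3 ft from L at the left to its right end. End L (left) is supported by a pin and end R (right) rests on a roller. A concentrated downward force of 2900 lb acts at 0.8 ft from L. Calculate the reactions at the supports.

Taking moments about L: R_y·4.3 − 2900·0.8 = 0 → R_y = 2320/4.3 = 539.535 ≈ 539.5 lb.
ΣF_y = 0: L_y + 539.535 − 2900 = 0 → L_y = 2360 lb.
ΣF_x = 0: no horizontal applied forces, so L_x = 0.

L_x = 0, L_y = 2360 lb, R_y = 539.5 lb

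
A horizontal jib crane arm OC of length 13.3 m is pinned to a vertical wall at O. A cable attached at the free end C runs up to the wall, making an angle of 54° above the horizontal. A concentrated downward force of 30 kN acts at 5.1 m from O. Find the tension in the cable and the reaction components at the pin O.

T = 14.22 kN, O_x = 8.358 kN, O_y = 18.50 kN

ΣM about O: T·sin54°·13.3 − 30·5.1 = 0 → T = 153/(13.3·0.809017) = 14.2194 ≈ 14.22 kN.
ΣF_x = 0: O_x − T·cos54° = 0 → O_x = 14.2194 × 0.587785 = 8.358 kN.
ΣF_y = 0: O_y + T·sin54° − 30 = 0 → O_y = 30 − 14.2194 × 0.809017 = 18.50 kN.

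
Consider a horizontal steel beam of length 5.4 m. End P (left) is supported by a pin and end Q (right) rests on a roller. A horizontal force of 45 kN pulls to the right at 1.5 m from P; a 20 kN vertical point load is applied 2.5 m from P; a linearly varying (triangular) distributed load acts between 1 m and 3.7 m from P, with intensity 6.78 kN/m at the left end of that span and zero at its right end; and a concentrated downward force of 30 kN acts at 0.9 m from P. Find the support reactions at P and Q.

P_x = -45.00 kN, P_y = 41.67 kN, Q_y = 17.48 kN

Resultant of the triangular load: ½ × 6.78 × 2.7 = 9.153 kN, acting at 1.9 m from P (one-third of the span from the peak).
Moments about P: Q_y·5.4 − 20·2.5 − (½·6.78·2.7)·1.9 − 30·0.9 = 0 → Q_y = 94.3907/5.4 = 17.4798 ≈ 17.48 kN.
ΣF_y = 0: P_y + 17.4798 − 20 − ½·6.78·2.7 − 30 = 0 → P_y = 41.67 kN.
ΣF_x = 0: P_x + 45 = 0 → P_x = -45.00 kN.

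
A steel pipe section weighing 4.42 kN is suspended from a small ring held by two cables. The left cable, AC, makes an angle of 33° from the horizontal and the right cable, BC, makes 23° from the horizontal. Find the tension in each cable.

T_AC = 4.908 kN, T_BC = 4.471 kN

ΣF_x = 0: −T_AC·cos33° + T_BC·cos23° = 0 → T_BC = 0.911098·T_AC.
ΣF_y = 0: T_AC·sin33° + T_BC·sin23° = 4.42.
Substitute: T_AC·(0.544639 + 0.911098·0.390731) = 4.42 → T_AC = 4.90766 ≈ 4.908 kN.
Then T_BC = 0.911098 × 4.90766 = 4.471 kN.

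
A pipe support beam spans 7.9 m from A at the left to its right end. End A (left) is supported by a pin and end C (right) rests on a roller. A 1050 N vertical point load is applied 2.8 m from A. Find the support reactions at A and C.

A_x = 0, A_y = 677.8 N, C_y = 372.2 N

Moments about A: C_y·7.9 − 1050·2.8 = 0 → C_y = 2940/7.9 = 372.152 ≈ 372.2 N.
ΣF_y = 0: A_y + 372.152 − 1050 = 0 → A_y = 677.8 N.
ΣF_x = 0: no horizontal applied forces, so A_x = 0.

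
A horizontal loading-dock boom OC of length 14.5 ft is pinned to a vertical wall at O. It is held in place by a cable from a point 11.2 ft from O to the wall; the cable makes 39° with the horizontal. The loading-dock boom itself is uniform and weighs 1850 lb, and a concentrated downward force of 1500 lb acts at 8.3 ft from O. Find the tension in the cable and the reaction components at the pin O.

ΣM about O: T·sin39°·11.2 − 1850·7.25 − 1500·8.3 = 0 → T = 25862.5/(11.2·0.62932) = 3669.28 ≈ 3669 lb.
ΣF_x = 0: O_x − T·cos39° = 0 → O_x = 3669.28 × 0.777146 = 2852 lb.
ΣF_y = 0: O_y + T·sin39° − 1850 − 1500 = 0 → O_y = 3350 − 3669.28 × 0.62932 = 1041 lb.

T = 3669 lb, O_x = 2852 lb, O_y = 1041 lb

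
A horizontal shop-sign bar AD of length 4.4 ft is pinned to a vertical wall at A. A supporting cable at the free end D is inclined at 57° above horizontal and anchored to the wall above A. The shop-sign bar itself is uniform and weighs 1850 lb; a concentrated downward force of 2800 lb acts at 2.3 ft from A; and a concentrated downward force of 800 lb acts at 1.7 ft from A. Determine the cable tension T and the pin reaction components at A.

ΣM about A: T·sin57°·4.4 − 1850·2.2 − 2800·2.3 − 800·1.7 = 0 → T = 11870/(4.4·0.838671) = 3216.67 ≈ 3217 lb.
ΣF_x = 0: A_x − T·cos57° = 0 → A_x = 3216.67 × 0.544639 = 1752 lb.
ΣF_y = 0: A_y + T·sin57° − 1850 − 2800 − 800 = 0 → A_y = 5450 − 3216.67 × 0.838671 = 2752 lb.

T = 3217 lb, A_x = 1752 lb, A_y = 2752 lb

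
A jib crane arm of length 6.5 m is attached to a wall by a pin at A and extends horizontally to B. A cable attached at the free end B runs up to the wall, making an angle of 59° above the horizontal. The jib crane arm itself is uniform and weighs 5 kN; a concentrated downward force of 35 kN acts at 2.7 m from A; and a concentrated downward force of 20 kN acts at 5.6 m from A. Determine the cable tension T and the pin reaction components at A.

T = 39.98 kN, A_x = 20.59 kN, A_y = 25.73 kN

ΣM about A: T·sin59°·6.5 − 5·3.25 − 35·2.7 − 20·5.6 = 0 → T = 222.75/(6.5·0.857167) = 39.9796 ≈ 39.98 kN.
ΣF_x = 0: A_x − T·cos59° = 0 → A_x = 39.9796 × 0.515038 = 20.59 kN.
ΣF_y = 0: A_y + T·sin59° − 5 − 35 − 20 = 0 → A_y = 60 − 39.9796 × 0.857167 = 25.73 kN.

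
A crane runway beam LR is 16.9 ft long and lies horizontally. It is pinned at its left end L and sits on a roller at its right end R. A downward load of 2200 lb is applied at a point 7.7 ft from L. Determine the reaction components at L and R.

L_x = 0, L_y = 1198 lb, R_y = 1002 lb

Taking moments about L: R_y·16.9 − 2200·7.7 = 0 → R_y = 16940/16.9 = 1002.37 ≈ 1002 lb.
ΣF_y = 0: L_y + 1002.37 − 2200 = 0 → L_y = 1198 lb.
ΣF_x = 0: no horizontal applied forces, so L_x = 0.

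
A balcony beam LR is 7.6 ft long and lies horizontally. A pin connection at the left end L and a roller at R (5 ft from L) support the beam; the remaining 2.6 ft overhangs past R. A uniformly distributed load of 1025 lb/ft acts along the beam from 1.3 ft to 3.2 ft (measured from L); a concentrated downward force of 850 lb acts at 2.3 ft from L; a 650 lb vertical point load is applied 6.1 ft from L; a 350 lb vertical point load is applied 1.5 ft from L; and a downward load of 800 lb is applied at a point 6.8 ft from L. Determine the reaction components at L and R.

Resultant of the distributed load: 1025 × 1.9 = 1947.5 lb at 2.25 ft from L.
Taking moments about L: R_y·5 − (1025·1.9)·2.25 − 850·2.3 − 650·6.1 − 350·1.5 − 800·6.8 = 0 → R_y = 16266.875/5 = 3253.38 ≈ 3253 lb.
ΣF_y = 0: L_y + 3253.38 − 1025·1.9 − 850 − 650 − 350 − 800 = 0 → L_y = 1344 lb.
ΣF_x = 0: no horizontal applied forces, so L_x = 0.

L_x = 0, L_y = 1344 lb, R_y = 3253 lb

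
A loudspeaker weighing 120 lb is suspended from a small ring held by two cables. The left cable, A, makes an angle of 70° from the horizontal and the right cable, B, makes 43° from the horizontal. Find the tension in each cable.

T_A = 95.34 lb, T_B = 44.59 lb

ΣF_x = 0: −T_A·cos70° + T_B·cos43° = 0 → T_B = 0.467654·T_A.
ΣF_y = 0: T_A·sin70° + T_B·sin43° = 120.
Substitute: T_A·(0.939693 + 0.467654·0.681998) = 120 → T_A = 95.3416 ≈ 95.34 lb.
Then T_B = 0.467654 × 95.3416 = 44.59 lb.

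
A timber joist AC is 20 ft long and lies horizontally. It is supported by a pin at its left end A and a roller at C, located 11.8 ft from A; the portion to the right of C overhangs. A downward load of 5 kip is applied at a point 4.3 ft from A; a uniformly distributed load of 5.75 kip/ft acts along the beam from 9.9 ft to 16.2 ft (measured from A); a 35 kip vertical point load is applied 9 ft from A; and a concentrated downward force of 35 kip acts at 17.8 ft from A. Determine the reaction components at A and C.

A_x = 0, A_y = -10.15 kip, C_y = 121.4 kip

Resultant of the distributed load: 5.75 × 6.3 = 36.225 kip at 13.05 ft from A.
Taking moments about A: C_y·11.8 − 5·4.3 − (5.75·6.3)·13.05 − 35·9 − 35·17.8 = 0 → C_y = 1432.23625/11.8 = 121.376 ≈ 121.4 kip.
ΣF_y = 0: A_y + 121.376 − 5 − 5.75·6.3 − 35 − 35 = 0 → A_y = -10.15 kip.
ΣF_x = 0: no horizontal applied forces, so A_x = 0.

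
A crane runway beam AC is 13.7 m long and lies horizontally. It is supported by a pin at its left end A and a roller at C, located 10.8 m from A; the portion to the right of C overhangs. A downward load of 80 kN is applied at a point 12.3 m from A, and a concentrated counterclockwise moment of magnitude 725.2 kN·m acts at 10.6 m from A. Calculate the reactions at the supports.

ΣM about A: C_y·10.8 − 80·12.3 + 725.2 = 0 → C_y = 258.8/10.8 = 23.963 ≈ 23.96 kN.
ΣF_y = 0: A_y + 23.963 − 80 = 0 → A_y = 56.04 kN.
ΣF_x = 0: no horizontal applied forces, so A_x = 0.

A_x = 0, A_y = 56.04 kN, C_y = 23.96 kN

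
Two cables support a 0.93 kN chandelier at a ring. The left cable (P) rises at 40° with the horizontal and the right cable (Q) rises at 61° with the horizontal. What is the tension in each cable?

T_P = 0.4593 kN, T_Q = 0.7258 kN

ΣF_x = 0: −T_P·cos40° + T_Q·cos61° = 0 → T_Q = 1.58009·T_P.
ΣF_y = 0: T_P·sin40° + T_Q·sin61° = 0.93.
Substitute: T_P·(0.642788 + 1.58009·0.87462) = 0.93 → T_P = 0.459312 ≈ 0.4593 kN.
Then T_Q = 1.58009 × 0.459312 = 0.7258 kN.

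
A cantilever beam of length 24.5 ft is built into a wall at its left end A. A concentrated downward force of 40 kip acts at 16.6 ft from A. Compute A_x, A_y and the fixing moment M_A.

ΣF_x = 0: A_x = 0.
ΣF_y = 0: A_y − 40 = 0 → A_y = 40.00 kip.
ΣM about A: M_A − 40·16.6 = 0 → M_A = 664.0 kip·ft.

A_x = 0, A_y = 40.00 kip, M_A = 664.0 kip·ft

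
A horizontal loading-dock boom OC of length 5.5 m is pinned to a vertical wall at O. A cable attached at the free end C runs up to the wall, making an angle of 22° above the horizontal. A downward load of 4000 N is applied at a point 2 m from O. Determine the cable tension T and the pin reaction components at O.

ΣM about O: T·sin22°·5.5 − 4000·2 = 0 → T = 8000/(5.5·0.374607) = 3882.86 ≈ 3883 N.
ΣF_x = 0: O_x − T·cos22° = 0 → O_x = 3882.86 × 0.927184 = 3600 N.
ΣF_y = 0: O_y + T·sin22° − 4000 = 0 → O_y = 4000 − 3882.86 × 0.374607 = 2545 N.

T = 3883 N, O_x = 3600 N, O_y = 2545 N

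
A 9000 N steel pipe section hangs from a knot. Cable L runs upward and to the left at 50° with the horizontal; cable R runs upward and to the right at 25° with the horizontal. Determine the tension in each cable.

T_L = 8445 N, T_R = 5989 N

ΣF_x = 0: −T_L·cos50° + T_R·cos25° = 0 → T_R = 0.709238·T_L.
ΣF_y = 0: T_L·sin50° + T_R·sin25° = 9000.
Substitute: T_L·(0.766044 + 0.709238·0.422618) = 9000 → T_L = 8444.51 ≈ 8445 N.
Then T_R = 0.709238 × 8444.51 = 5989 N.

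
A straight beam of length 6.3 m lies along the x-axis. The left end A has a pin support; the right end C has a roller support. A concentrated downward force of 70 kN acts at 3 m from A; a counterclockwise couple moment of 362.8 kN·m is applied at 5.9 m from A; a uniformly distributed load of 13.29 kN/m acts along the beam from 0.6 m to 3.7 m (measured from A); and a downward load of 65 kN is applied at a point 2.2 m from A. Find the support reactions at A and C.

A_x = 0, A_y = 163.7 kN, C_y = 12.50 kN

Resultant of the distributed load: 13.29 × 3.1 = 41.199 kN at 2.15 m from A.
Moments about A: C_y·6.3 − 70·3 + 362.8 − (13.29·3.1)·2.15 − 65·2.2 = 0 → C_y = 78.77785/6.3 = 12.5044 ≈ 12.50 kN.
ΣF_y = 0: A_y + 12.5044 − 70 − 13.29·3.1 − 65 = 0 → A_y = 163.7 kN.
ΣF_x = 0: no horizontal applied forces, so A_x = 0.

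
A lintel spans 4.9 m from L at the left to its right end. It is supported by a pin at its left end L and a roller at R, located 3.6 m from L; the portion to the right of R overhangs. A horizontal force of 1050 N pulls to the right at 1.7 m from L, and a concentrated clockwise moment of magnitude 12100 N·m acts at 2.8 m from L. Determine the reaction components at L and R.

ΣM about L: R_y·3.6 − 12100 = 0 → R_y = 12100/3.6 = 3361.11 ≈ 3361 N.
ΣF_y = 0: L_y + 3361.11  = 0 → L_y = -3361 N.
ΣF_x = 0: L_x + 1050 = 0 → L_x = -1050 N.

L_x = -1050 N, L_y = -3361 N, R_y = 3361 N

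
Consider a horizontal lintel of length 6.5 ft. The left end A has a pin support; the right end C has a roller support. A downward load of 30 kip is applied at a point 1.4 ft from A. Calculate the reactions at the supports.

Moments about A: C_y·6.5 − 30·1.4 = 0 → C_y = 42/6.5 = 6.46154 ≈ 6.462 kip.
ΣF_y = 0: A_y + 6.46154 − 30 = 0 → A_y = 23.54 kip.
ΣF_x = 0: no horizontal applied forces, so A_x = 0.

A_x = 0, A_y = 23.54 kip, C_y = 6.462 kip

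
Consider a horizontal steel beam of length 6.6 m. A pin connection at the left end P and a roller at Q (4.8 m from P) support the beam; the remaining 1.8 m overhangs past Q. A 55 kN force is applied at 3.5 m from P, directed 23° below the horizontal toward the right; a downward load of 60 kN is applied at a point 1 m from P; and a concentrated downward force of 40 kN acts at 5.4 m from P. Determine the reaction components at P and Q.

Taking moments about P: Q_y·4.8 − 55·sin23°·3.5 − 60·1 − 40·5.4 = 0 → Q_y = 351.216/4.8 = 73.17 kN.
ΣF_y = 0: P_y + 73.17 − 55·sin23° − 60 − 40 = 0 → P_y = 48.32 kN.
ΣF_x = 0: P_x + 55·cos23° = 0 → P_x = -50.63 kN.

P_x = -50.63 kN, P_y = 48.32 kN, Q_y = 73.17 kN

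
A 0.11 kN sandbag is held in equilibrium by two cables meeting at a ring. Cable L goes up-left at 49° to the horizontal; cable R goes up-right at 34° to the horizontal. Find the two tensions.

ΣF_x = 0: −T_L·cos49° + T_R·cos34° = 0 → T_R = 0.79135·T_L.
ΣF_y = 0: T_L·sin49° + T_R·sin34° = 0.11.
Substitute: T_L·(0.75471 + 0.79135·0.559193) = 0.11 → T_L = 0.091879 ≈ 0.09188 kN.
Then T_R = 0.79135 × 0.091879 = 0.07271 kN.

T_L = 0.09188 kN, T_R = 0.07271 kN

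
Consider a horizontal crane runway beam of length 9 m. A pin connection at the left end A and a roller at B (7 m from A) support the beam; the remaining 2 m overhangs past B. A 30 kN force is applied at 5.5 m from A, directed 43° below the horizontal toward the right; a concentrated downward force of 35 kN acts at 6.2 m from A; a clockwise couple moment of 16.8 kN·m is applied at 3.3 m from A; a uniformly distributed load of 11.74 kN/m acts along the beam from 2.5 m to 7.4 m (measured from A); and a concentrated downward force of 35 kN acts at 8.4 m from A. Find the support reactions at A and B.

A_x = -21.94 kN, A_y = 15.83 kN, B_y = 132.2 kN

Resultant of the distributed load: 11.74 × 4.9 = 57.526 kN at 4.95 m from A.
Moments about A: B_y·7 − 30·sin43°·5.5 − 35·6.2 − 16.8 − (11.74·4.9)·4.95 − 35·8.4 = 0 → B_y = 925.083/7 = 132.155 ≈ 132.2 kN.
ΣF_y = 0: A_y + 132.155 − 30·sin43° − 35 − 11.74·4.9 − 35 = 0 → A_y = 15.83 kN.
ΣF_x = 0: A_x + 30·cos43° = 0 → A_x = -21.94 kN.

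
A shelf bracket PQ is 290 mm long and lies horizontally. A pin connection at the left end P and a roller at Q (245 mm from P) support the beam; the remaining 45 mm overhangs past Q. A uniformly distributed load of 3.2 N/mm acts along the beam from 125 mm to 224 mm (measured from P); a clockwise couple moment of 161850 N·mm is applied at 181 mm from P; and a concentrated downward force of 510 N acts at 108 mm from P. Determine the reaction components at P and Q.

Resultant of the distributed load: 3.2 × 99 = 316.8 N at 174.5 mm from P.
Taking moments about P: Q_y·245 − (3.2·99)·174.5 − 161850 − 510·108 = 0 → Q_y = 272211.6/245 = 1111.07 ≈ 1111 N.
ΣF_y = 0: P_y + 1111.07 − 3.2·99 − 510 = 0 → P_y = -284.3 N.
ΣF_x = 0: no horizontal applied forces, so P_x = 0.

P_x = 0, P_y = -284.3 N, Q_y = 1111 N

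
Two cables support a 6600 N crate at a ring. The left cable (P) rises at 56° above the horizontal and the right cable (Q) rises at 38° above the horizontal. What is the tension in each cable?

T_P = 5214 N, T_Q = 3700 N

ΣF_x = 0: −T_P·cos56° + T_Q·cos38° = 0 → T_Q = 0.709626·T_P.
ΣF_y = 0: T_P·sin56° + T_Q·sin38° = 6600.
Substitute: T_P·(0.829038 + 0.709626·0.615661) = 6600 → T_P = 5213.57 ≈ 5214 N.
Then T_Q = 0.709626 × 5213.57 = 3700 N.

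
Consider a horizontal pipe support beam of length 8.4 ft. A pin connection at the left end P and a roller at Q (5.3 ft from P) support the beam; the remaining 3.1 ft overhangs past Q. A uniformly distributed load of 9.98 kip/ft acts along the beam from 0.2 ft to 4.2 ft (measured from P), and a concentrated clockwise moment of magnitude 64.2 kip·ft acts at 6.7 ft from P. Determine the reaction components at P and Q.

P_x = 0, P_y = 11.24 kip, Q_y = 28.68 kip

Resultant of the distributed load: 9.98 × 4 = 39.92 kip at 2.2 ft from P.
Moments about P: Q_y·5.3 − (9.98·4)·2.2 − 64.2 = 0 → Q_y = 152.024/5.3 = 28.6838 ≈ 28.68 kip.
ΣF_y = 0: P_y + 28.6838 − 9.98·4 = 0 → P_y = 11.24 kip.
ΣF_x = 0: no horizontal applied forces, so P_x = 0.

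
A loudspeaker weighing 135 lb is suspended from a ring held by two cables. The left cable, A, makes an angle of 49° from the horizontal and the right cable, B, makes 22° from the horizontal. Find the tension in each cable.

ΣF_x = 0: −T_A·cos49° + T_B·cos22° = 0 → T_B = 0.707582·T_A.
ΣF_y = 0: T_A·sin49° + T_B·sin22° = 135.
Substitute: T_A·(0.75471 + 0.707582·0.374607) = 135 → T_A = 132.382 ≈ 132.4 lb.
Then T_B = 0.707582 × 132.382 = 93.67 lb.

T_A = 132.4 lb, T_B = 93.67 lb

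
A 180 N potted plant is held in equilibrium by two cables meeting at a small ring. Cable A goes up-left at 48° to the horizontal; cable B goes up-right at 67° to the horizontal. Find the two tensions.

T_A = 77.60 N, T_B = 132.9 N

ΣF_x = 0: −T_A·cos48° + T_B·cos67° = 0 → T_B = 1.71251·T_A.
ΣF_y = 0: T_A·sin48° + T_B·sin67° = 180.
Substitute: T_A·(0.743145 + 1.71251·0.920505) = 180 → T_A = 77.6023 ≈ 77.60 N.
Then T_B = 1.71251 × 77.6023 = 132.9 N.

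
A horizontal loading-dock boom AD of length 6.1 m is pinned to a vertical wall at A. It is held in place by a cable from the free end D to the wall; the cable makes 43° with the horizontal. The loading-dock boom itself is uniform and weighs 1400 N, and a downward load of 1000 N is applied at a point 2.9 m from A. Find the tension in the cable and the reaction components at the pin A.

ΣM about A: T·sin43°·6.1 − 1400·3.05 − 1000·2.9 = 0 → T = 7170/(6.1·0.681998) = 1723.48 ≈ 1723 N.
ΣF_x = 0: A_x − T·cos43° = 0 → A_x = 1723.48 × 0.731354 = 1260 N.
ΣF_y = 0: A_y + T·sin43° − 1400 − 1000 = 0 → A_y = 2400 − 1723.48 × 0.681998 = 1225 N.

T = 1723 N, A_x = 1260 N, A_y = 1225 N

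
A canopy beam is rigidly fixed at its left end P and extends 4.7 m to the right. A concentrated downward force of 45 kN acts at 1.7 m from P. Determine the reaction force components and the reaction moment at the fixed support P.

P_x = 0, P_y = 45.00 kN, M_P = 76.50 kN·m

ΣF_x = 0: P_x = 0.
ΣF_y = 0: P_y − 45 = 0 → P_y = 45.00 kN.
ΣM about P: M_P − 45·1.7 = 0 → M_P = 76.50 kN·m.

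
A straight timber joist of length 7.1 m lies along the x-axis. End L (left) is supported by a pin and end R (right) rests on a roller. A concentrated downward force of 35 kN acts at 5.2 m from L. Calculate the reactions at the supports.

L_x = 0, L_y = 9.366 kN, R_y = 25.63 kN

Taking moments about L: R_y·7.1 − 35·5.2 = 0 → R_y = 182/7.1 = 25.6338 ≈ 25.63 kN.
ΣF_y = 0: L_y + 25.6338 − 35 = 0 → L_y = 9.366 kN.
ΣF_x = 0: no horizontal applied forces, so L_x = 0.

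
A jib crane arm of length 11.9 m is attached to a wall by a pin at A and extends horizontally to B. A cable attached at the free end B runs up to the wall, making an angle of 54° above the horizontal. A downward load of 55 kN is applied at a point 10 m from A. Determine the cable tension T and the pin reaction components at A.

ΣM about A: T·sin54°·11.9 − 55·10 = 0 → T = 550/(11.9·0.809017) = 57.1292 ≈ 57.13 kN.
ΣF_x = 0: A_x − T·cos54° = 0 → A_x = 57.1292 × 0.587785 = 33.58 kN.
ΣF_y = 0: A_y + T·sin54° − 55 = 0 → A_y = 55 − 57.1292 × 0.809017 = 8.782 kN.

T = 57.13 kN, A_x = 33.58 kN, A_y = 8.782 kN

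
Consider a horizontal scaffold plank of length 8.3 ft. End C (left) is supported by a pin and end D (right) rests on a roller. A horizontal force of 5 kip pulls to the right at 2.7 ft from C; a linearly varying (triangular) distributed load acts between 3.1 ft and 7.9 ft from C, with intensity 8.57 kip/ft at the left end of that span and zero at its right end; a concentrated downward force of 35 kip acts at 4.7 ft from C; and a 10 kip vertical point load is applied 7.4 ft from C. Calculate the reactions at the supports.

C_x = -5.000 kip, C_y = 25.19 kip, D_y = 40.38 kip

Resultant of the triangular load: ½ × 8.57 × 4.8 = 20.568 kip, acting at 4.7 ft from C (one-third of the span from the peak).
ΣM about C: D_y·8.3 − (½·8.57·4.8)·4.7 − 35·4.7 − 10·7.4 = 0 → D_y = 335.1696/8.3 = 40.3819 ≈ 40.38 kip.
ΣF_y = 0: C_y + 40.3819 − ½·8.57·4.8 − 35 − 10 = 0 → C_y = 25.19 kip.
ΣF_x = 0: C_x + 5 = 0 → C_x = -5.000 kip.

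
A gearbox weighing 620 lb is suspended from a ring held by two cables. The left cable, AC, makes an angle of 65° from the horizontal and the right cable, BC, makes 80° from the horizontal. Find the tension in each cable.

T_AC = 187.7 lb, T_BC = 456.8 lb

ΣF_x = 0: −T_AC·cos65° + T_BC·cos80° = 0 → T_BC = 2.43376·T_AC.
ΣF_y = 0: T_AC·sin65° + T_BC·sin80° = 620.
Substitute: T_AC·(0.906308 + 2.43376·0.984808) = 620 → T_AC = 187.703 ≈ 187.7 lb.
Then T_BC = 2.43376 × 187.703 = 456.8 lb.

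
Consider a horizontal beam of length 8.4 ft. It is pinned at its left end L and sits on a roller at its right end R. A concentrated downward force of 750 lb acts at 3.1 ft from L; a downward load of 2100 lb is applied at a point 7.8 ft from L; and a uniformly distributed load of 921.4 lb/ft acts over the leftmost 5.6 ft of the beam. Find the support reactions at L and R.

Resultant of the distributed load: 921.4 × 5.6 = 5159.84 lb at 2.8 ft from L.
Moments about L: R_y·8.4 − 750·3.1 − 2100·7.8 − (921.4·5.6)·2.8 = 0 → R_y = 33152.552/8.4 = 3946.73 ≈ 3947 lb.
ΣF_y = 0: L_y + 3946.73 − 750 − 2100 − 921.4·5.6 = 0 → L_y = 4063 lb.
ΣF_x = 0: no horizontal applied forces, so L_x = 0.

L_x = 0, L_y = 4063 lb, R_y = 3947 lb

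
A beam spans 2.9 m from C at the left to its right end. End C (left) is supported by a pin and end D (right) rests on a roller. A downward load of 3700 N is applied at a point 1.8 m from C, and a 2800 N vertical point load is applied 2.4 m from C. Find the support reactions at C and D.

Taking moments about C: D_y·2.9 − 3700·1.8 − 2800·2.4 = 0 → D_y = 13380/2.9 = 4613.79 ≈ 4614 N.
ΣF_y = 0: C_y + 4613.79 − 3700 − 2800 = 0 → C_y = 1886 N.
ΣF_x = 0: no horizontal applied forces, so C_x = 0.

C_x = 0, C_y = 1886 N, D_y = 4614 N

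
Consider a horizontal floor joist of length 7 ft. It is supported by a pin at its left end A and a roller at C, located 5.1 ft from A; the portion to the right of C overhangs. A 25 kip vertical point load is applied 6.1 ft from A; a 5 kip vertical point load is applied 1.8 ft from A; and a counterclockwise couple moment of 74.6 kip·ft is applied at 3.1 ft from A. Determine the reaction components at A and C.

ΣM about A: C_y·5.1 − 25·6.1 − 5·1.8 + 74.6 = 0 → C_y = 86.9/5.1 = 17.0392 ≈ 17.04 kip.
ΣF_y = 0: A_y + 17.0392 − 25 − 5 = 0 → A_y = 12.96 kip.
ΣF_x = 0: no horizontal applied forces, so A_x = 0.

A_x = 0, A_y = 12.96 kip, C_y = 17.04 kip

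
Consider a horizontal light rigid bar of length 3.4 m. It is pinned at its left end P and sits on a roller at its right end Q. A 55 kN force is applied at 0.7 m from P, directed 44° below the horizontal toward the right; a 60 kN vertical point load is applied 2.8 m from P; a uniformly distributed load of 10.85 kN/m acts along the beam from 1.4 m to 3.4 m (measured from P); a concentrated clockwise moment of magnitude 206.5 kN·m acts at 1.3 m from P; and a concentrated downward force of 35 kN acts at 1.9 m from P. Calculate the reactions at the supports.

P_x = -39.56 kN, P_y = 2.017 kN, Q_y = 152.9 kN

Resultant of the distributed load: 10.85 × 2 = 21.7 kN at 2.4 m from P.
Taking moments about P: Q_y·3.4 − 55·sin44°·0.7 − 60·2.8 − (10.85·2)·2.4 − 206.5 − 35·1.9 = 0 → Q_y = 519.824/3.4 = 152.889 ≈ 152.9 kN.
ΣF_y = 0: P_y + 152.889 − 55·sin44° − 60 − 10.85·2 − 35 = 0 → P_y = 2.017 kN.
ΣF_x = 0: P_x + 55·cos44° = 0 → P_x = -39.56 kN.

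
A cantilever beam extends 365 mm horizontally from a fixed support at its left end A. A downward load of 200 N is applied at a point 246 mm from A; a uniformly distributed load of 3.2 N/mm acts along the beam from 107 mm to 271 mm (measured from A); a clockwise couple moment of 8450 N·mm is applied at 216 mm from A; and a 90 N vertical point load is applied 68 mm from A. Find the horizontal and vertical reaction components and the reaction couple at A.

Resultant of the distributed load: 3.2 × 164 = 524.8 N at 189 mm from A.
ΣF_x = 0: A_x = 0.
ΣF_y = 0: A_y − 200 − 3.2·164 − 90 = 0 → A_y = 814.8 N.
ΣM about A: M_A − 200·246 − (3.2·164)·189 − 8450 − 90·68 = 0 → M_A = 163000 N·mm.

A_x = 0, A_y = 814.8 N, M_A = 163000 N·mm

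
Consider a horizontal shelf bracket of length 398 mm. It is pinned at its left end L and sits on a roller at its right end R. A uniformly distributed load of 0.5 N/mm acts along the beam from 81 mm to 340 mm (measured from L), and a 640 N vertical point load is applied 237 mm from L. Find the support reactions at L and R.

L_x = 0, L_y = 319.9 N, R_y = 449.6 N

Resultant of the distributed load: 0.5 × 259 = 129.5 N at 210.5 mm from L.
ΣM about L: R_y·398 − (0.5·259)·210.5 − 640·237 = 0 → R_y = 178939.75/398 = 449.597 ≈ 449.6 N.
ΣF_y = 0: L_y + 449.597 − 0.5·259 − 640 = 0 → L_y = 319.9 N.
ΣF_x = 0: no horizontal applied forces, so L_x = 0.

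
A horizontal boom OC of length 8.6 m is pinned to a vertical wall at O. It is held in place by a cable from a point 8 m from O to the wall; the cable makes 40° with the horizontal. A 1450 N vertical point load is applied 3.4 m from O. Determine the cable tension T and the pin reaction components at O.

ΣM about O: T·sin40°·8 − 1450·3.4 = 0 → T = 4930/(8·0.642788) = 958.714 ≈ 958.7 N.
ΣF_x = 0: O_x − T·cos40° = 0 → O_x = 958.714 × 0.766044 = 734.4 N.
ΣF_y = 0: O_y + T·sin40° − 1450 = 0 → O_y = 1450 − 958.714 × 0.642788 = 833.8 N.

T = 958.7 N, O_x = 734.4 N, O_y = 833.8 N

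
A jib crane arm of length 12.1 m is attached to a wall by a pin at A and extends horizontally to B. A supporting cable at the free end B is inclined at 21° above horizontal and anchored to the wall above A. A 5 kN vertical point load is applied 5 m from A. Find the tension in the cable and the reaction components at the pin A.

T = 5.765 kN, A_x = 5.382 kN, A_y = 2.934 kN

ΣM about A: T·sin21°·12.1 − 5·5 = 0 → T = 25/(12.1·0.358368) = 5.76535 ≈ 5.765 kN.
ΣF_x = 0: A_x − T·cos21° = 0 → A_x = 5.76535 × 0.93358 = 5.382 kN.
ΣF_y = 0: A_y + T·sin21° − 5 = 0 → A_y = 5 − 5.76535 × 0.358368 = 2.934 kN.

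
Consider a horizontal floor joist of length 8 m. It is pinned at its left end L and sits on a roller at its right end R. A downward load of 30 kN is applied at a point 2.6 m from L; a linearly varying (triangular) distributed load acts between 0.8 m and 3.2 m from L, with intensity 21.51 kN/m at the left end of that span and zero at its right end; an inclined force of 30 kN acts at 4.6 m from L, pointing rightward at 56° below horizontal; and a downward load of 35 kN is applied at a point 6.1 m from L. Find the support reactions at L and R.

L_x = -16.78 kN, L_y = 59.78 kN, R_y = 55.90 kN

Resultant of the triangular load: ½ × 21.51 × 2.4 = 25.812 kN, acting at 1.6 m from L (one-third of the span from the peak).
Moments about L: R_y·8 − 30·2.6 − (½·21.51·2.4)·1.6 − 30·sin56°·4.6 − 35·6.1 = 0 → R_y = 447.206/8 = 55.9008 ≈ 55.90 kN.
ΣF_y = 0: L_y + 55.9008 − 30 − ½·21.51·2.4 − 30·sin56° − 35 = 0 → L_y = 59.78 kN.
ΣF_x = 0: L_x + 30·cos56° = 0 → L_x = -16.78 kN.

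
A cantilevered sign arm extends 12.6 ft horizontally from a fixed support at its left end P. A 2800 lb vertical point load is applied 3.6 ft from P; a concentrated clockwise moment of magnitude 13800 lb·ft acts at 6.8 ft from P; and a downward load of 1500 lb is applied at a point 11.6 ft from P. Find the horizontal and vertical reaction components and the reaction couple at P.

ΣF_x = 0: P_x = 0.
ΣF_y = 0: P_y − 2800 − 1500 = 0 → P_y = 4300 lb.
ΣM about P: M_P − 2800·3.6 − 13800 − 1500·11.6 = 0 → M_P = 41280 lb·ft.

P_x = 0, P_y = 4300 lb, M_P = 41280 lb·ft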